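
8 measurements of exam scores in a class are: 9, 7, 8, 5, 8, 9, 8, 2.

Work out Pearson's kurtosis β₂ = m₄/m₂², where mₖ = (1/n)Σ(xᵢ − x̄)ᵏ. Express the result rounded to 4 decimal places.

x̄ = 7.0000
Σ(xᵢ − x̄)² = 40.0000 ⇒ m₂ = 5.00000
Σ(xᵢ − x̄)⁴ = 676.0000 ⇒ m₄ = 84.50000
m₂² = 25.00000
β₂ = m₄/m₂² = 84.50000 / 25.00000 ≈ 3.3800

3.3800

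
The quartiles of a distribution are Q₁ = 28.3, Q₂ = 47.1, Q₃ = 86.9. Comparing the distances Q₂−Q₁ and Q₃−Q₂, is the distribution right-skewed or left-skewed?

Q₂ − Q₁ = 18.8;  Q₃ − Q₂ = 39.8
Q₃ − Q₂ > Q₂ − Q₁ ⇒ the upper half is more spread out ⇒ right-skewed.

right-skewed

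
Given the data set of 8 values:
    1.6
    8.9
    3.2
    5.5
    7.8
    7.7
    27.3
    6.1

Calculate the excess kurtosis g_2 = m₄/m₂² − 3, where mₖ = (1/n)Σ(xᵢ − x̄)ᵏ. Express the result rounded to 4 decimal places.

x̄ = 8.5125
Σ(xᵢ − x̄)² = 445.1888 ⇒ m₂ = 55.64859
Σ(xᵢ − x̄)⁴ = 127784.5805 ⇒ m₄ = 15973.07256
m₂² = 3096.76599
g_2 = m₄/m₂² − 3 = 5.15799 − 3 ≈ 2.1580

2.1580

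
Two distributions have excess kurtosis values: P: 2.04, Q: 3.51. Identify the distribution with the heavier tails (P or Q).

Higher excess kurtosis ⇒ heavier tails relative to the normal distribution.
2.04 vs 3.51: the larger is 3.51, so Q has heavier tails.

Q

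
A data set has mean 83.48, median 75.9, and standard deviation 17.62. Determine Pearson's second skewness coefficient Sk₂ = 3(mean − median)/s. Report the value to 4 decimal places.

Sk₂ = 3(83.48 − 75.9) / 17.62 = 3 × 7.5800 / 17.62
    = 22.7400 / 17.62 ≈ 1.2906

1.2906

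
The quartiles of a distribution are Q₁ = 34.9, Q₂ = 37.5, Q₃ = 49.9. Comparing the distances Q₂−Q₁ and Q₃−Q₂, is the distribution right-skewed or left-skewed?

Q₂ − Q₁ = 2.6;  Q₃ − Q₂ = 12.4
Q₃ − Q₂ > Q₂ − Q₁ ⇒ the upper half is more spread out ⇒ right-skewed.

right-skewed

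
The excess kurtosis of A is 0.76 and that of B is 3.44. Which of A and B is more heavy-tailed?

Higher excess kurtosis ⇒ heavier tails relative to the normal distribution.
0.76 vs 3.44: the larger is 3.44, so B has heavier tails.

B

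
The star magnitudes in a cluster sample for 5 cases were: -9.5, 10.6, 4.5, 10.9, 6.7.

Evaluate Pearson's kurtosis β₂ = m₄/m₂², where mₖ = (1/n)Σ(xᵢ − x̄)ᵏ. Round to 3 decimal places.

2.750

x̄ = 4.6400
Σ(xᵢ − x̄)² = 278.9120 ⇒ m₂ = 55.78240
Σ(xᵢ − x̄)⁴ = 42791.3042 ⇒ m₄ = 8558.26085
m₂² = 3111.67615
β₂ = m₄/m₂² = 8558.26085 / 3111.67615 ≈ 2.750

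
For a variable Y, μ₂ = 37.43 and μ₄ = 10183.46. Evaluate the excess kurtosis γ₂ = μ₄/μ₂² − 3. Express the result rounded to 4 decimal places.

μ₂² = 37.43² = 1401.00490
μ₄/μ₂² = 10183.46 / 1401.00490 = 7.26868
γ₂ = 7.26868 − 3 ≈ 4.2687

4.2687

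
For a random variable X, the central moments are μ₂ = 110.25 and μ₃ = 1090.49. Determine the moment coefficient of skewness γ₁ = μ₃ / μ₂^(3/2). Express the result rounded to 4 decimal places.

σ = √μ₂ = √110.25 = 10.50000
σ³ = μ₂^(3/2) = 1157.62500
γ₁ = μ₃/σ³ = 1090.49 / 1157.62500 ≈ 0.9420

0.9420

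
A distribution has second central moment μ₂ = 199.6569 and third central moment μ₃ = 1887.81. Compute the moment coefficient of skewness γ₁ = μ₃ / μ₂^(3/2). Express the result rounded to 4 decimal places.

σ = √μ₂ = √199.6569 = 14.13000
σ³ = μ₂^(3/2) = 2821.15200
γ₁ = μ₃/σ³ = 1887.81 / 2821.15200 ≈ 0.6692

0.6692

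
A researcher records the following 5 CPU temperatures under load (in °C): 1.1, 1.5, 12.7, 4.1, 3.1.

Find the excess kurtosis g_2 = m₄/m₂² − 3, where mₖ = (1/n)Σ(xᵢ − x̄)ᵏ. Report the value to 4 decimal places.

x̄ = 4.5000
Σ(xᵢ − x̄)² = 89.9200 ⇒ m₂ = 17.98400
Σ(xᵢ − x̄)⁴ = 4739.7184 ⇒ m₄ = 947.94368
m₂² = 323.42426
g_2 = m₄/m₂² − 3 = 2.93096 − 3 ≈ -0.0690

-0.0690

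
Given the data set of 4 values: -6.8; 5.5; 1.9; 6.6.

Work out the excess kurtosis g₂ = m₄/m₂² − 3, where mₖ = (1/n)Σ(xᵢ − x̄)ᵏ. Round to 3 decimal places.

x̄ = 1.8000
Σ(xᵢ − x̄)² = 110.7000 ⇒ m₂ = 27.67500
Σ(xᵢ − x̄)⁴ = 6188.3394 ⇒ m₄ = 1547.08485
m₂² = 765.90562
g₂ = m₄/m₂² − 3 = 2.01994 − 3 ≈ -0.980

-0.980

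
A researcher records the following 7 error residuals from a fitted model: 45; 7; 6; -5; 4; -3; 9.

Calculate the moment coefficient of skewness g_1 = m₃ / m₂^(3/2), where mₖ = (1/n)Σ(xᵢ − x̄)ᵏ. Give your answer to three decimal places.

1.623

x̄ = (45 + 7 + 6 - 5 + 4 - 3 + 9) / 7 = 9.0000
deviations (xᵢ − x̄): 36.0000, -2.0000, -3.0000, -14.0000, -5.0000, -12.0000, 0.0000
Σ(xᵢ − x̄)² = 1674.0000 ⇒ m₂ = 1674.0000/7 = 239.14286
Σ(xᵢ − x̄)³ = 42024.0000 ⇒ m₃ = 42024.0000/7 = 6003.42857
m₂^(3/2) = 239.14286^(1.5) = 3698.16361
g_1 = m₃ / m₂^(3/2) = 6003.42857 / 3698.16361 ≈ 1.623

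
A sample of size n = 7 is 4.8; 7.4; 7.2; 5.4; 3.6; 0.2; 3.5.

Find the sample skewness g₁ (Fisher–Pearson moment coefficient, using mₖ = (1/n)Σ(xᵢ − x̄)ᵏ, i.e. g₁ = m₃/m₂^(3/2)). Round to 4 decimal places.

x̄ = (4.8 + 7.4 + 7.2 + 5.4 + 3.6 + 0.2 + 3.5) / 7 = 4.5857
deviations (xᵢ − x̄): 0.2143, 2.8143, 2.6143, 0.8143, -0.9857, -4.3857, -1.0857
Σ(xᵢ − x̄)² = 36.8486 ⇒ m₂ = 36.8486/7 = 5.26408
Σ(xᵢ − x̄)³ = -45.8878 ⇒ m₃ = -45.8878/7 = -6.55539
m₂^(3/2) = 5.26408^(1.5) = 12.07769
g₁ = m₃ / m₂^(3/2) = -6.55539 / 12.07769 ≈ -0.5428

-0.5428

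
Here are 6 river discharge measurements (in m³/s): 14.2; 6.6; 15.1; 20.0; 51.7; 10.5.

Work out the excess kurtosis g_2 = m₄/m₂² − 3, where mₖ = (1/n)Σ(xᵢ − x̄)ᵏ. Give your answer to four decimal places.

0.6825

x̄ = 19.6833
Σ(xᵢ − x̄)² = 1331.7483 ⇒ m₂ = 221.95806
Σ(xᵢ − x̄)⁴ = 1088520.1266 ⇒ m₄ = 181420.02110
m₂² = 49265.37843
g_2 = m₄/m₂² − 3 = 3.68251 − 3 ≈ 0.6825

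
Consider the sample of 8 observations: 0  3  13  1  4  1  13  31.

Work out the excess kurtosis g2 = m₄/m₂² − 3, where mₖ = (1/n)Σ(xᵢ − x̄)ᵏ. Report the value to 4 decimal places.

x̄ = 8.2500
Σ(xᵢ − x̄)² = 781.5000 ⇒ m₂ = 97.68750
Σ(xᵢ − x̄)⁴ = 280133.1563 ⇒ m₄ = 35016.64453
m₂² = 9542.84766
g2 = m₄/m₂² − 3 = 3.66941 − 3 ≈ 0.6694

0.6694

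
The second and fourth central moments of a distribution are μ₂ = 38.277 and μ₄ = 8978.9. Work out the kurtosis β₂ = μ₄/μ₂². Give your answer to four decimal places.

6.1284

μ₂² = 38.277² = 1465.12873
μ₄/μ₂² = 8978.9 / 1465.12873 = 6.12840
β₂ ≈ 6.1284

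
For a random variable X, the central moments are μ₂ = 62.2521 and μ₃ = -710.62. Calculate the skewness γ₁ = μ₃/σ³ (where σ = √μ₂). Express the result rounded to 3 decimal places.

σ = √μ₂ = √62.2521 = 7.89000
σ³ = μ₂^(3/2) = 491.16907
γ₁ = μ₃/σ³ = -710.62 / 491.16907 ≈ -1.447

-1.447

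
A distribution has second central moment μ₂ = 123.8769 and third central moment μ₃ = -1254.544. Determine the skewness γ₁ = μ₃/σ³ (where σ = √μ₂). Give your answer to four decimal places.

-0.9099

σ = √μ₂ = √123.8769 = 11.13000
σ³ = μ₂^(3/2) = 1378.74990
γ₁ = μ₃/σ³ = -1254.544 / 1378.74990 ≈ -0.9099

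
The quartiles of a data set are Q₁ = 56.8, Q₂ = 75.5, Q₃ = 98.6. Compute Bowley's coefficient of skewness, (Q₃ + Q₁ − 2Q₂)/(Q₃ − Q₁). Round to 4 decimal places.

0.1053

numerator: Q₃ + Q₁ − 2Q₂ = 98.6 + 56.8 − 2×75.5 = 4.4000
denominator: Q₃ − Q₁ = 98.6 − 56.8 = 41.8000
Bowley skewness = 4.4000 / 41.8000 ≈ 0.1053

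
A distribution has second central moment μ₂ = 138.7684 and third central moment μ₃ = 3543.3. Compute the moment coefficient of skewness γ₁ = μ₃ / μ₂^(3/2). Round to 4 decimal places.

2.1676

σ = √μ₂ = √138.7684 = 11.78000
σ³ = μ₂^(3/2) = 1634.69175
γ₁ = μ₃/σ³ = 3543.3 / 1634.69175 ≈ 2.1676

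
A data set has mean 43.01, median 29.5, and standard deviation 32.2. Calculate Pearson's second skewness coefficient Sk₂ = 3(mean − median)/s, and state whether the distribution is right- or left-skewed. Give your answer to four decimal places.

Sk₂ = 3(43.01 − 29.5) / 32.2 = 3 × 13.5100 / 32.2
    = 40.5300 / 32.2 ≈ 1.2587
Sk₂ > 0 ⇒ mean > median ⇒ right-skewed (positive skew).

1.2587, right-skewed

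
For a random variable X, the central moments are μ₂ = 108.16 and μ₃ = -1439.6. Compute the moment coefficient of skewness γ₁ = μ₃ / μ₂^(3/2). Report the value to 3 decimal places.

-1.280

σ = √μ₂ = √108.16 = 10.40000
σ³ = μ₂^(3/2) = 1124.86400
γ₁ = μ₃/σ³ = -1439.6 / 1124.86400 ≈ -1.280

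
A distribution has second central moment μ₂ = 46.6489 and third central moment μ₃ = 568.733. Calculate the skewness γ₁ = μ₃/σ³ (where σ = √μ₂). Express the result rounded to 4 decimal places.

1.7850

σ = √μ₂ = √46.6489 = 6.83000
σ³ = μ₂^(3/2) = 318.61199
γ₁ = μ₃/σ³ = 568.733 / 318.61199 ≈ 1.7850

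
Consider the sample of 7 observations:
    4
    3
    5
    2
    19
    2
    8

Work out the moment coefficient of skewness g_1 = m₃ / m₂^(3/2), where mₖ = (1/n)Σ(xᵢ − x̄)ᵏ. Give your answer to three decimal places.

x̄ = (4 + 3 + 5 + 2 + 19 + 2 + 8) / 7 = 6.1429
deviations (xᵢ − x̄): -2.1429, -3.1429, -1.1429, -4.1429, 12.8571, -4.1429, 1.8571
Σ(xᵢ − x̄)² = 218.8571 ⇒ m₂ = 218.8571/7 = 31.26531
Σ(xᵢ − x̄)³ = 1947.1837 ⇒ m₃ = 1947.1837/7 = 278.16910
m₂^(3/2) = 31.26531^(1.5) = 174.82117
g_1 = m₃ / m₂^(3/2) = 278.16910 / 174.82117 ≈ 1.591

1.591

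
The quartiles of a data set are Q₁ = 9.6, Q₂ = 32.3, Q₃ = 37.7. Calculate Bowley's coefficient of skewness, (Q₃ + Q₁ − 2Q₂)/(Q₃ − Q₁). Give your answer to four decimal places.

numerator: Q₃ + Q₁ − 2Q₂ = 37.7 + 9.6 − 2×32.3 = -17.3000
denominator: Q₃ − Q₁ = 37.7 − 9.6 = 28.1000
Bowley skewness = -17.3000 / 28.1000 ≈ -0.6157

-0.6157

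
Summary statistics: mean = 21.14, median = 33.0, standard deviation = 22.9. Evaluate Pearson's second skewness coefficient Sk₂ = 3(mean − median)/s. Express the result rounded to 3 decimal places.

-1.554

Sk₂ = 3(21.14 − 33.0) / 22.9 = 3 × -11.8600 / 22.9
    = -35.5800 / 22.9 ≈ -1.554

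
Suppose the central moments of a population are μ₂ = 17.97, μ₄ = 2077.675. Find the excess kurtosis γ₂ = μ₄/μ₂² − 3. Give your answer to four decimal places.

μ₂² = 17.97² = 322.92090
μ₄/μ₂² = 2077.675 / 322.92090 = 6.43401
γ₂ = 6.43401 − 3 ≈ 3.4340

3.4340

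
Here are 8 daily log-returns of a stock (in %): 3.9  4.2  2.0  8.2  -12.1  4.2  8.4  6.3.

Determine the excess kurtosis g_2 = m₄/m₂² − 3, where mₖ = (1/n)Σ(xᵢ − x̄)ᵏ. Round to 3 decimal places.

1.940

x̄ = 3.1375
Σ(xᵢ − x̄)² = 299.6388 ⇒ m₂ = 37.45484
Σ(xᵢ − x̄)⁴ = 55436.5879 ⇒ m₄ = 6929.57349
m₂² = 1402.86532
g_2 = m₄/m₂² − 3 = 4.93959 − 3 ≈ 1.940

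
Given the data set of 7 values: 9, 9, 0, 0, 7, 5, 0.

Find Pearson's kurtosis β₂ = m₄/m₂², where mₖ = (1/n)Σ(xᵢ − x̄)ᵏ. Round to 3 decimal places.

1.246

x̄ = 4.2857
Σ(xᵢ − x̄)² = 107.4286 ⇒ m₂ = 15.34694
Σ(xᵢ − x̄)⁴ = 2054.4723 ⇒ m₄ = 293.49604
m₂² = 235.52853
β₂ = m₄/m₂² = 293.49604 / 235.52853 ≈ 1.246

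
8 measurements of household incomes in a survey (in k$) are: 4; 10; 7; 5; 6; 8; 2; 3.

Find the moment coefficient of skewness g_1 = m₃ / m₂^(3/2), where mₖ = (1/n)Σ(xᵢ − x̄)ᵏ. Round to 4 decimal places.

0.2371

x̄ = (4 + 10 + 7 + 5 + 6 + 8 + 2 + 3) / 8 = 5.6250
deviations (xᵢ − x̄): -1.6250, 4.3750, 1.3750, -0.6250, 0.3750, 2.3750, -3.6250, -2.6250
Σ(xᵢ − x̄)² = 49.8750 ⇒ m₂ = 49.8750/8 = 6.23438
Σ(xᵢ − x̄)³ = 29.5313 ⇒ m₃ = 29.5313/8 = 3.69141
m₂^(3/2) = 6.23438^(1.5) = 15.56644
g_1 = m₃ / m₂^(3/2) = 3.69141 / 15.56644 ≈ 0.2371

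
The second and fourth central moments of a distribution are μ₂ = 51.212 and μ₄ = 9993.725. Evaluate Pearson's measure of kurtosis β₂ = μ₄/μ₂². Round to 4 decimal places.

3.8105

μ₂² = 51.212² = 2622.66894
μ₄/μ₂² = 9993.725 / 2622.66894 = 3.81052
β₂ ≈ 3.8105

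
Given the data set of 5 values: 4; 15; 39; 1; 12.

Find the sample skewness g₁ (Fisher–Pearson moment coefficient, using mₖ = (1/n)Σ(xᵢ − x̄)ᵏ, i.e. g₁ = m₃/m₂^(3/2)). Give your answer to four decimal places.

0.9860

x̄ = (4 + 15 + 39 + 1 + 12) / 5 = 14.2000
deviations (xᵢ − x̄): -10.2000, 0.8000, 24.8000, -13.2000, -2.2000
Σ(xᵢ − x̄)² = 898.8000 ⇒ m₂ = 898.8000/5 = 179.76000
Σ(xᵢ − x̄)³ = 11881.6800 ⇒ m₃ = 11881.6800/5 = 2376.33600
m₂^(3/2) = 179.76000^(1.5) = 2410.12512
g₁ = m₃ / m₂^(3/2) = 2376.33600 / 2410.12512 ≈ 0.9860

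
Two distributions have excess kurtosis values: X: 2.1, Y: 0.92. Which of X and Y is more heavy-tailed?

X

Higher excess kurtosis ⇒ heavier tails relative to the normal distribution.
2.1 vs 0.92: the larger is 2.1, so X has heavier tails.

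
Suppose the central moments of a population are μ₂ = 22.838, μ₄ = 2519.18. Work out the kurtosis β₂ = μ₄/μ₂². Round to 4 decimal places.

4.8300

μ₂² = 22.838² = 521.57424
μ₄/μ₂² = 2519.18 / 521.57424 = 4.82995
β₂ ≈ 4.8300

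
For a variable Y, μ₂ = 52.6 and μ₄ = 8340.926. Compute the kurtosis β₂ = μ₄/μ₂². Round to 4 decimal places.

3.0147

μ₂² = 52.6² = 2766.76000
μ₄/μ₂² = 8340.926 / 2766.76000 = 3.01469
β₂ ≈ 3.0147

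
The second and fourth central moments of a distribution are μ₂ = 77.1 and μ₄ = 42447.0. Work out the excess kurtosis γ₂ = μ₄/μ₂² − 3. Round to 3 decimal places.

4.141

μ₂² = 77.1² = 5944.41000
μ₄/μ₂² = 42447.0 / 5944.41000 = 7.14066
γ₂ = 7.14066 − 3 ≈ 4.141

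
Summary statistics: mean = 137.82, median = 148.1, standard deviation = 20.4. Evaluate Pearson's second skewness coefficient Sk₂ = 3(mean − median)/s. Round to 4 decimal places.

Sk₂ = 3(137.82 − 148.1) / 20.4 = 3 × -10.2800 / 20.4
    = -30.8400 / 20.4 ≈ -1.5118

-1.5118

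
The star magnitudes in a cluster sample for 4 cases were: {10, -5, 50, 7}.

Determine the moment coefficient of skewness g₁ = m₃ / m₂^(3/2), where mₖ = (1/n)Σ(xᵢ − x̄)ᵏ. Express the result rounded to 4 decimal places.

0.8933

x̄ = (10 - 5 + 50 + 7) / 4 = 15.5000
deviations (xᵢ − x̄): -5.5000, -20.5000, 34.5000, -8.5000
Σ(xᵢ − x̄)² = 1713.0000 ⇒ m₂ = 1713.0000/4 = 428.25000
Σ(xᵢ − x̄)³ = 31668.0000 ⇒ m₃ = 31668.0000/4 = 7917.00000
m₂^(3/2) = 428.25000^(1.5) = 8862.29204
g₁ = m₃ / m₂^(3/2) = 7917.00000 / 8862.29204 ≈ 0.8933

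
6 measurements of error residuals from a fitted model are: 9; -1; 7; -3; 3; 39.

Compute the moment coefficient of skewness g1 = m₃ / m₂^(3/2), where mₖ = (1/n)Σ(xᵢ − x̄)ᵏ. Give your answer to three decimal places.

x̄ = (9 - 1 + 7 - 3 + 3 + 39) / 6 = 9.0000
deviations (xᵢ − x̄): 0.0000, -10.0000, -2.0000, -12.0000, -6.0000, 30.0000
Σ(xᵢ − x̄)² = 1184.0000 ⇒ m₂ = 1184.0000/6 = 197.33333
Σ(xᵢ − x̄)³ = 24048.0000 ⇒ m₃ = 24048.0000/6 = 4008.00000
m₂^(3/2) = 197.33333^(1.5) = 2772.04757
g1 = m₃ / m₂^(3/2) = 4008.00000 / 2772.04757 ≈ 1.446

1.446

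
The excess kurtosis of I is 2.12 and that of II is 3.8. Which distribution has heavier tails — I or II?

Higher excess kurtosis ⇒ heavier tails relative to the normal distribution.
2.12 vs 3.8: the larger is 3.8, so II has heavier tails.

II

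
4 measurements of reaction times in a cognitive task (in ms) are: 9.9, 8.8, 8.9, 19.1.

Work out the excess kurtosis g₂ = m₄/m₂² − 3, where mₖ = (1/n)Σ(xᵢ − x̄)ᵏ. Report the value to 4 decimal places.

x̄ = 11.6750
Σ(xᵢ − x̄)² = 74.2475 ⇒ m₂ = 18.56188
Σ(xᵢ − x̄)⁴ = 3176.9324 ⇒ m₄ = 794.23311
m₂² = 344.54320
g₂ = m₄/m₂² − 3 = 2.30518 − 3 ≈ -0.6948

-0.6948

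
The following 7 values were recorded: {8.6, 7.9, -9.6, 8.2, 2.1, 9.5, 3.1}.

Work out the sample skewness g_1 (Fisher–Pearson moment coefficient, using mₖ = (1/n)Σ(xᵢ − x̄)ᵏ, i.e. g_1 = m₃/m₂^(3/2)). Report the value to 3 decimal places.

-1.369

x̄ = (8.6 + 7.9 - 9.6 + 8.2 + 2.1 + 9.5 + 3.1) / 7 = 4.2571
deviations (xᵢ − x̄): 4.3429, 3.6429, -13.8571, 3.9429, -2.1571, 5.2429, -1.1571
Σ(xᵢ − x̄)² = 273.1771 ⇒ m₂ = 273.1771/7 = 39.02531
Σ(xᵢ − x̄)³ = -2336.7817 ⇒ m₃ = -2336.7817/7 = -333.82595
m₂^(3/2) = 39.02531^(1.5) = 243.79202
g_1 = m₃ / m₂^(3/2) = -333.82595 / 243.79202 ≈ -1.369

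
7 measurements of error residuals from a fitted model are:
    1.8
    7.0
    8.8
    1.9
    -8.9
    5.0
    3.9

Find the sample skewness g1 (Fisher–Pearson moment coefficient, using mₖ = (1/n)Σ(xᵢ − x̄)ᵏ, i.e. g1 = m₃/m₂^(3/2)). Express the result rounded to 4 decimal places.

x̄ = (1.8 + 7.0 + 8.8 + 1.9 - 8.9 + 5.0 + 3.9) / 7 = 2.7857
deviations (xᵢ − x̄): -0.9857, 4.2143, 6.0143, -0.8857, -11.6857, 2.2143, 1.1143
Σ(xᵢ − x̄)² = 198.3886 ⇒ m₂ = 198.3886/7 = 28.34122
Σ(xᵢ − x̄)³ = -1292.7726 ⇒ m₃ = -1292.7726/7 = -184.68180
m₂^(3/2) = 28.34122^(1.5) = 150.87869
g1 = m₃ / m₂^(3/2) = -184.68180 / 150.87869 ≈ -1.2240

-1.2240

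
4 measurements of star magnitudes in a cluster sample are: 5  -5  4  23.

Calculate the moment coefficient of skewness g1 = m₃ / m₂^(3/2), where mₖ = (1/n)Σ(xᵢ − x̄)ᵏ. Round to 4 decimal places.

x̄ = (5 - 5 + 4 + 23) / 4 = 6.7500
deviations (xᵢ − x̄): -1.7500, -11.7500, -2.7500, 16.2500
Σ(xᵢ − x̄)² = 412.7500 ⇒ m₂ = 412.7500/4 = 103.18750
Σ(xᵢ − x̄)³ = 2642.6250 ⇒ m₃ = 2642.6250/4 = 660.65625
m₂^(3/2) = 103.18750^(1.5) = 1048.19151
g1 = m₃ / m₂^(3/2) = 660.65625 / 1048.19151 ≈ 0.6303

0.6303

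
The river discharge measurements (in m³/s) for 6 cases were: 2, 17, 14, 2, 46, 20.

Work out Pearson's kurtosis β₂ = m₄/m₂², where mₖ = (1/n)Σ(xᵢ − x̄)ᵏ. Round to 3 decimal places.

x̄ = 16.8333
Σ(xᵢ − x̄)² = 1308.8333 ⇒ m₂ = 218.13889
Σ(xᵢ − x̄)⁴ = 820670.4861 ⇒ m₄ = 136778.41435
m₂² = 47584.57485
β₂ = m₄/m₂² = 136778.41435 / 47584.57485 ≈ 2.874

2.874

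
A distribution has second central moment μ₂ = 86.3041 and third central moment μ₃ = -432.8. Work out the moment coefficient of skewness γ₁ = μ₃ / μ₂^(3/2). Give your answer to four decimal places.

-0.5398

σ = √μ₂ = √86.3041 = 9.29000
σ³ = μ₂^(3/2) = 801.76509
γ₁ = μ₃/σ³ = -432.8 / 801.76509 ≈ -0.5398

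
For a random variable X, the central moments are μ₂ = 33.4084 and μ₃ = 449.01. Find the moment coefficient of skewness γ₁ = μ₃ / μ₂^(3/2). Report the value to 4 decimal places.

2.3253

σ = √μ₂ = √33.4084 = 5.78000
σ³ = μ₂^(3/2) = 193.10055
γ₁ = μ₃/σ³ = 449.01 / 193.10055 ≈ 2.3253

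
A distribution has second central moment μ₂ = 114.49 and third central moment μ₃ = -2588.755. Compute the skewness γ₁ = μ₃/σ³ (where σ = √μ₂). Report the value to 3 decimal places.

-2.113

σ = √μ₂ = √114.49 = 10.70000
σ³ = μ₂^(3/2) = 1225.04300
γ₁ = μ₃/σ³ = -2588.755 / 1225.04300 ≈ -2.113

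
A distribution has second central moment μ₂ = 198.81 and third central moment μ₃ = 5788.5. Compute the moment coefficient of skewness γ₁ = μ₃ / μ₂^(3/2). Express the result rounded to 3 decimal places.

2.065

σ = √μ₂ = √198.81 = 14.10000
σ³ = μ₂^(3/2) = 2803.22100
γ₁ = μ₃/σ³ = 5788.5 / 2803.22100 ≈ 2.065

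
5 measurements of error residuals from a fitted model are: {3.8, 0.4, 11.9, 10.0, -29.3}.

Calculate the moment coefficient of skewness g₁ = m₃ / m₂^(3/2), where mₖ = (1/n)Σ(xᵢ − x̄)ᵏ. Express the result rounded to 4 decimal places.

-1.2216

x̄ = (3.8 + 0.4 + 11.9 + 10.0 - 29.3) / 5 = -0.6400
deviations (xᵢ − x̄): 4.4400, 1.0400, 12.5400, 10.6400, -28.6600
Σ(xᵢ − x̄)² = 1112.6520 ⇒ m₂ = 1112.6520/5 = 222.53040
Σ(xᵢ − x̄)³ = -20276.0594 ⇒ m₃ = -20276.0594/5 = -4055.21189
m₂^(3/2) = 222.53040^(1.5) = 3319.58675
g₁ = m₃ / m₂^(3/2) = -4055.21189 / 3319.58675 ≈ -1.2216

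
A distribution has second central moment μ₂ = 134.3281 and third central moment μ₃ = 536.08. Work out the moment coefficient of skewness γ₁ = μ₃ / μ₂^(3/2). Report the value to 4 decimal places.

0.3443

σ = √μ₂ = √134.3281 = 11.59000
σ³ = μ₂^(3/2) = 1556.86268
γ₁ = μ₃/σ³ = 536.08 / 1556.86268 ≈ 0.3443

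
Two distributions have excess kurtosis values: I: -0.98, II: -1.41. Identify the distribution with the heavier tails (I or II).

Higher excess kurtosis ⇒ heavier tails relative to the normal distribution.
-0.98 vs -1.41: the larger is -0.98, so I has heavier tails.

I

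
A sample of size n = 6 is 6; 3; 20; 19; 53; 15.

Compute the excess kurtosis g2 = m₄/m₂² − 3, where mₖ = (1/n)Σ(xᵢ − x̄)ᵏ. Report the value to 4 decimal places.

0.2636

x̄ = 19.3333
Σ(xᵢ − x̄)² = 1597.3333 ⇒ m₂ = 266.22222
Σ(xᵢ − x̄)⁴ = 1387824.4444 ⇒ m₄ = 231304.07407
m₂² = 70874.27160
g2 = m₄/m₂² − 3 = 3.26358 − 3 ≈ 0.2636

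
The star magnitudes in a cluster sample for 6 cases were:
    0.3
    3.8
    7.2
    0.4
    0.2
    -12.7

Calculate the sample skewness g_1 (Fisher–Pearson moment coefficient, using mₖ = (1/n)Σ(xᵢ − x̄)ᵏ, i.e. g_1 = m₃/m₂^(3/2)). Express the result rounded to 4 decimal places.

x̄ = (0.3 + 3.8 + 7.2 + 0.4 + 0.2 - 12.7) / 6 = -0.1333
deviations (xᵢ − x̄): 0.4333, 3.9333, 7.3333, 0.5333, 0.3333, -12.5667
Σ(xᵢ − x̄)² = 227.7533 ⇒ m₂ = 227.7533/6 = 37.95889
Σ(xᵢ − x̄)³ = -1529.0484 ⇒ m₃ = -1529.0484/6 = -254.84141
m₂^(3/2) = 37.95889^(1.5) = 233.86770
g_1 = m₃ / m₂^(3/2) = -254.84141 / 233.86770 ≈ -1.0897

-1.0897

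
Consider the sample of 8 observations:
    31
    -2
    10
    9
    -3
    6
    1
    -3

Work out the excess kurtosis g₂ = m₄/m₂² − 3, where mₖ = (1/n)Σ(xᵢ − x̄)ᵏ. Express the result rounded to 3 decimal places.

x̄ = 6.1250
Σ(xᵢ − x̄)² = 900.8750 ⇒ m₂ = 112.60938
Σ(xᵢ − x̄)⁴ = 402078.9629 ⇒ m₄ = 50259.87036
m₂² = 12680.87134
g₂ = m₄/m₂² − 3 = 3.96344 − 3 ≈ 0.963

0.963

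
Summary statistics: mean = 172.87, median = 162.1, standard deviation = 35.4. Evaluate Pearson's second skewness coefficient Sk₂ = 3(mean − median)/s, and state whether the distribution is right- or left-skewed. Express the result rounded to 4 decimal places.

Sk₂ = 3(172.87 − 162.1) / 35.4 = 3 × 10.7700 / 35.4
    = 32.3100 / 35.4 ≈ 0.9127
Sk₂ > 0 ⇒ mean > median ⇒ right-skewed (positive skew).

0.9127, right-skewed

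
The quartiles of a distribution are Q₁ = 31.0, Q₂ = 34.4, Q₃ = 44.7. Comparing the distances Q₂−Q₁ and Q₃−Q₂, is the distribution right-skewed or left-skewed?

right-skewed

Q₂ − Q₁ = 3.4;  Q₃ − Q₂ = 10.3
Q₃ − Q₂ > Q₂ − Q₁ ⇒ the upper half is more spread out ⇒ right-skewed.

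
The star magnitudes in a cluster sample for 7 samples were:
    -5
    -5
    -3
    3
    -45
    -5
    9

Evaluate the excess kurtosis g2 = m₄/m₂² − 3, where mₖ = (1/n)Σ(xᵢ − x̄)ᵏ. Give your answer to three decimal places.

1.413

x̄ = -7.2857
Σ(xᵢ − x̄)² = 1827.4286 ⇒ m₂ = 261.06122
Σ(xᵢ − x̄)⁴ = 2105084.9213 ⇒ m₄ = 300726.41733
m₂² = 68152.96293
g2 = m₄/m₂² − 3 = 4.41252 − 3 ≈ 1.413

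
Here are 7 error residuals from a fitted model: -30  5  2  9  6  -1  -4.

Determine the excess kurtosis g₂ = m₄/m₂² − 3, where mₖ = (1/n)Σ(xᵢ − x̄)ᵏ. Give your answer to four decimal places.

x̄ = -1.8571
Σ(xᵢ − x̄)² = 1038.8571 ⇒ m₂ = 148.40816
Σ(xᵢ − x̄)⁴ = 647456.5015 ⇒ m₄ = 92493.78592
m₂² = 22024.98292
g₂ = m₄/m₂² − 3 = 4.19949 − 3 ≈ 1.1995

1.1995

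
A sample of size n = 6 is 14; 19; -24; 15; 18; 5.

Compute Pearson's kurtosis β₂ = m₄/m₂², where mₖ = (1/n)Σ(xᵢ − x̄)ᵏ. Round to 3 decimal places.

3.539

x̄ = 7.8333
Σ(xᵢ − x̄)² = 1338.8333 ⇒ m₂ = 223.13889
Σ(xᵢ − x̄)⁴ = 1057281.4861 ⇒ m₄ = 176213.58102
m₂² = 49790.96373
β₂ = m₄/m₂² = 176213.58102 / 49790.96373 ≈ 3.539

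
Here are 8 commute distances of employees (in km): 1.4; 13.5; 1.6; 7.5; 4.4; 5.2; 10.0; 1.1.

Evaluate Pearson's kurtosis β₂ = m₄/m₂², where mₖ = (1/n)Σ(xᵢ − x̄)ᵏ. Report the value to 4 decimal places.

x̄ = 5.5875
Σ(xᵢ − x̄)² = 140.8688 ⇒ m₂ = 17.60859
Σ(xᵢ − x̄)⁴ = 5280.0170 ⇒ m₄ = 660.00213
m₂² = 310.06257
β₂ = m₄/m₂² = 660.00213 / 310.06257 ≈ 2.1286

2.1286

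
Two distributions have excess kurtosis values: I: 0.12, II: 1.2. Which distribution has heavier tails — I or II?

Higher excess kurtosis ⇒ heavier tails relative to the normal distribution.
0.12 vs 1.2: the larger is 1.2, so II has heavier tails.

II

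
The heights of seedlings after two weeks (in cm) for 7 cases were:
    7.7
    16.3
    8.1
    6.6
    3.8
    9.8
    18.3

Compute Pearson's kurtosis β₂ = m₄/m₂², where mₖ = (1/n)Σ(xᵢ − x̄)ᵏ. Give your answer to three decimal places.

1.947

x̄ = 10.0857
Σ(xᵢ − x̄)² = 167.4686 ⇒ m₂ = 23.92408
Σ(xᵢ − x̄)⁴ = 7800.7390 ⇒ m₄ = 1114.39129
m₂² = 572.36168
β₂ = m₄/m₂² = 1114.39129 / 572.36168 ≈ 1.947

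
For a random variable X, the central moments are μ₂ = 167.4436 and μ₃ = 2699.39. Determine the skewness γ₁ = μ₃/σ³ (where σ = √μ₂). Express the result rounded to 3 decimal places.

σ = √μ₂ = √167.4436 = 12.94000
σ³ = μ₂^(3/2) = 2166.72018
γ₁ = μ₃/σ³ = 2699.39 / 2166.72018 ≈ 1.246

1.246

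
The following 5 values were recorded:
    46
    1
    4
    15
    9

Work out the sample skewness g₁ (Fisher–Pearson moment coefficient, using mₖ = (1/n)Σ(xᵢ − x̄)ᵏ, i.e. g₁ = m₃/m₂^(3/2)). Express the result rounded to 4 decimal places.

x̄ = (46 + 1 + 4 + 15 + 9) / 5 = 15.0000
deviations (xᵢ − x̄): 31.0000, -14.0000, -11.0000, 0.0000, -6.0000
Σ(xᵢ − x̄)² = 1314.0000 ⇒ m₂ = 1314.0000/5 = 262.80000
Σ(xᵢ − x̄)³ = 25500.0000 ⇒ m₃ = 25500.0000/5 = 5100.00000
m₂^(3/2) = 262.80000^(1.5) = 4260.27900
g₁ = m₃ / m₂^(3/2) = 5100.00000 / 4260.27900 ≈ 1.1971

1.1971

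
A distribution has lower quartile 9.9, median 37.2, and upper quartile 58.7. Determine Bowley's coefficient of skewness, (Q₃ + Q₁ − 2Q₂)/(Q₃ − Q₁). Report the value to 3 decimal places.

numerator: Q₃ + Q₁ − 2Q₂ = 58.7 + 9.9 − 2×37.2 = -5.8000
denominator: Q₃ − Q₁ = 58.7 − 9.9 = 48.8000
Bowley skewness = -5.8000 / 48.8000 ≈ -0.119

-0.119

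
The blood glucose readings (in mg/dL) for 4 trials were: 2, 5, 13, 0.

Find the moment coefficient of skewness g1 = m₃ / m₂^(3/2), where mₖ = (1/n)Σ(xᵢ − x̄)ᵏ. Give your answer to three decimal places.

0.742

x̄ = (2 + 5 + 13 + 0) / 4 = 5.0000
deviations (xᵢ − x̄): -3.0000, 0.0000, 8.0000, -5.0000
Σ(xᵢ − x̄)² = 98.0000 ⇒ m₂ = 98.0000/4 = 24.50000
Σ(xᵢ − x̄)³ = 360.0000 ⇒ m₃ = 360.0000/4 = 90.00000
m₂^(3/2) = 24.50000^(1.5) = 121.26881
g1 = m₃ / m₂^(3/2) = 90.00000 / 121.26881 ≈ 0.742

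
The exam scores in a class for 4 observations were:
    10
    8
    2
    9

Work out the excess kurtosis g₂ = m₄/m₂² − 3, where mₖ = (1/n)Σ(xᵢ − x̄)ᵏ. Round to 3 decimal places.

-0.798

x̄ = 7.2500
Σ(xᵢ − x̄)² = 38.7500 ⇒ m₂ = 9.68750
Σ(xᵢ − x̄)⁴ = 826.5781 ⇒ m₄ = 206.64453
m₂² = 93.84766
g₂ = m₄/m₂² − 3 = 2.20191 − 3 ≈ -0.798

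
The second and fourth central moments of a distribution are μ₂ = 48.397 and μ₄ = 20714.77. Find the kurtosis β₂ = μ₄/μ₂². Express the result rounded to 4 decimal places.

μ₂² = 48.397² = 2342.26961
μ₄/μ₂² = 20714.77 / 2342.26961 = 8.84389
β₂ ≈ 8.8439

8.8439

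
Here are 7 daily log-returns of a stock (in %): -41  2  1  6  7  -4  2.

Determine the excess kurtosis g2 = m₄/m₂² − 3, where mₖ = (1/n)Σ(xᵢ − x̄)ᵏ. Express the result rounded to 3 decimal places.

1.747

x̄ = -3.8571
Σ(xᵢ − x̄)² = 1686.8571 ⇒ m₂ = 240.97959
Σ(xᵢ − x̄)⁴ = 1929519.8484 ⇒ m₄ = 275645.69263
m₂² = 58071.16368
g2 = m₄/m₂² − 3 = 4.74669 − 3 ≈ 1.747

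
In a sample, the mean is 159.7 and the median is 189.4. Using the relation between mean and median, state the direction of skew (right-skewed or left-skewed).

mean − median = 159.7 − 189.4 = -29.7
mean < median ⇒ the longer tail is on the left ⇒ left-skewed (negatively skewed).

left-skewed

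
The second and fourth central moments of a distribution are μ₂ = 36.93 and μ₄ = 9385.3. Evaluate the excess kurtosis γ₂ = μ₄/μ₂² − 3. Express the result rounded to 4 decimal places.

3.8816

μ₂² = 36.93² = 1363.82490
μ₄/μ₂² = 9385.3 / 1363.82490 = 6.88160
γ₂ = 6.88160 − 3 ≈ 3.8816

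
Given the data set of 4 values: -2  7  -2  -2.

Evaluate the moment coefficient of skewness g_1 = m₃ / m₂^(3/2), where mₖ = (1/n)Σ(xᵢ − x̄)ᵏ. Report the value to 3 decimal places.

1.155

x̄ = (-2 + 7 - 2 - 2) / 4 = 0.2500
deviations (xᵢ − x̄): -2.2500, 6.7500, -2.2500, -2.2500
Σ(xᵢ − x̄)² = 60.7500 ⇒ m₂ = 60.7500/4 = 15.18750
Σ(xᵢ − x̄)³ = 273.3750 ⇒ m₃ = 273.3750/4 = 68.34375
m₂^(3/2) = 15.18750^(1.5) = 59.18742
g_1 = m₃ / m₂^(3/2) = 68.34375 / 59.18742 ≈ 1.155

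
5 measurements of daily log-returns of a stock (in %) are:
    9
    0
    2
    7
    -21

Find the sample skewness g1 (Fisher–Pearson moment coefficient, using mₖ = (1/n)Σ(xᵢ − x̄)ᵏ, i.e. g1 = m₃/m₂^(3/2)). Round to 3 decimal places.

-1.165

x̄ = (9 + 0 + 2 + 7 - 21) / 5 = -0.6000
deviations (xᵢ − x̄): 9.6000, 0.6000, 2.6000, 7.6000, -20.4000
Σ(xᵢ − x̄)² = 573.2000 ⇒ m₂ = 573.2000/5 = 114.64000
Σ(xᵢ − x̄)³ = -7148.1600 ⇒ m₃ = -7148.1600/5 = -1429.63200
m₂^(3/2) = 114.64000^(1.5) = 1227.45129
g1 = m₃ / m₂^(3/2) = -1429.63200 / 1227.45129 ≈ -1.165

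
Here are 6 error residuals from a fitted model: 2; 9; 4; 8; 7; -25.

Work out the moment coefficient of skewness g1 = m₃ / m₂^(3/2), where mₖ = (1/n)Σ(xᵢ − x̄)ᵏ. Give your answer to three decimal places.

x̄ = (2 + 9 + 4 + 8 + 7 - 25) / 6 = 0.8333
deviations (xᵢ − x̄): 1.1667, 8.1667, 3.1667, 7.1667, 6.1667, -25.8333
Σ(xᵢ − x̄)² = 834.8333 ⇒ m₂ = 834.8333/6 = 139.13889
Σ(xᵢ − x̄)³ = -16059.5556 ⇒ m₃ = -16059.5556/6 = -2676.59259
m₂^(3/2) = 139.13889^(1.5) = 1641.24266
g1 = m₃ / m₂^(3/2) = -2676.59259 / 1641.24266 ≈ -1.631

-1.631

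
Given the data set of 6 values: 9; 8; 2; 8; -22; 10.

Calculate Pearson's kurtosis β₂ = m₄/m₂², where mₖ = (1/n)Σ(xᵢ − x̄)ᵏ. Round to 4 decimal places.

3.8182

x̄ = 2.5000
Σ(xᵢ − x̄)² = 759.5000 ⇒ m₂ = 126.58333
Σ(xᵢ − x̄)⁴ = 367079.3750 ⇒ m₄ = 61179.89583
m₂² = 16023.34028
β₂ = m₄/m₂² = 61179.89583 / 16023.34028 ≈ 3.8182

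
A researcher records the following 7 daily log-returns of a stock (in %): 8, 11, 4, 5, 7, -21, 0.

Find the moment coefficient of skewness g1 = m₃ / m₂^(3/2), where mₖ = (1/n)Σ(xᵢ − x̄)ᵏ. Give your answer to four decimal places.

x̄ = (8 + 11 + 4 + 5 + 7 - 21 + 0) / 7 = 2.0000
deviations (xᵢ − x̄): 6.0000, 9.0000, 2.0000, 3.0000, 5.0000, -23.0000, -2.0000
Σ(xᵢ − x̄)² = 688.0000 ⇒ m₂ = 688.0000/7 = 98.28571
Σ(xᵢ − x̄)³ = -11070.0000 ⇒ m₃ = -11070.0000/7 = -1581.42857
m₂^(3/2) = 98.28571^(1.5) = 974.39624
g1 = m₃ / m₂^(3/2) = -1581.42857 / 974.39624 ≈ -1.6230

-1.6230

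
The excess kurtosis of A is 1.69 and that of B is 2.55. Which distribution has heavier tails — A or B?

Higher excess kurtosis ⇒ heavier tails relative to the normal distribution.
1.69 vs 2.55: the larger is 2.55, so B has heavier tails.

B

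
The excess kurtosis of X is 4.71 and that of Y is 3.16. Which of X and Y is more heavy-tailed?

Higher excess kurtosis ⇒ heavier tails relative to the normal distribution.
4.71 vs 3.16: the larger is 4.71, so X has heavier tails.

X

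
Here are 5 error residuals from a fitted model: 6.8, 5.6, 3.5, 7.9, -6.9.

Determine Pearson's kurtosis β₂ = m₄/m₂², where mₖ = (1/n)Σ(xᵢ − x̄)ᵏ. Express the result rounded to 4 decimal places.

x̄ = 3.3800
Σ(xᵢ − x̄)² = 142.7480 ⇒ m₂ = 28.54960
Σ(xᵢ − x̄)⁴ = 11746.4206 ⇒ m₄ = 2349.28412
m₂² = 815.07966
β₂ = m₄/m₂² = 2349.28412 / 815.07966 ≈ 2.8823

2.8823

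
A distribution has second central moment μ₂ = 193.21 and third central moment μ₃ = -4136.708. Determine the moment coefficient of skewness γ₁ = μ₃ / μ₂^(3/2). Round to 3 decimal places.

-1.540

σ = √μ₂ = √193.21 = 13.90000
σ³ = μ₂^(3/2) = 2685.61900
γ₁ = μ₃/σ³ = -4136.708 / 2685.61900 ≈ -1.540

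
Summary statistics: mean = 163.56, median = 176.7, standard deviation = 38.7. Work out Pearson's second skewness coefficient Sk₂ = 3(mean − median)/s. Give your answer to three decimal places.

Sk₂ = 3(163.56 − 176.7) / 38.7 = 3 × -13.1400 / 38.7
    = -39.4200 / 38.7 ≈ -1.019

-1.019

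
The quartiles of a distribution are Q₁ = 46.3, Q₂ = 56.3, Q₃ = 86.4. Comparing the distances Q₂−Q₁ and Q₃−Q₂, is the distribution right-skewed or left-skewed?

right-skewed

Q₂ − Q₁ = 10.0;  Q₃ − Q₂ = 30.1
Q₃ − Q₂ > Q₂ − Q₁ ⇒ the upper half is more spread out ⇒ right-skewed.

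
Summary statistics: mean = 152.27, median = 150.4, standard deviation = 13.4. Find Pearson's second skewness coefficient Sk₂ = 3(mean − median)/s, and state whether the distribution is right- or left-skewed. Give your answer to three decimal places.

Sk₂ = 3(152.27 − 150.4) / 13.4 = 3 × 1.8700 / 13.4
    = 5.6100 / 13.4 ≈ 0.419
Sk₂ > 0 ⇒ mean > median ⇒ right-skewed (positive skew).

0.419, right-skewed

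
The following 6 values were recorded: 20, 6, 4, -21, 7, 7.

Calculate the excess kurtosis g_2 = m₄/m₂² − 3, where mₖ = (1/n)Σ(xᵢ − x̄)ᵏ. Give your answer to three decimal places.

0.304

x̄ = 3.8333
Σ(xᵢ − x̄)² = 902.8333 ⇒ m₂ = 150.47222
Σ(xᵢ − x̄)⁴ = 448844.8194 ⇒ m₄ = 74807.46991
m₂² = 22641.88966
g_2 = m₄/m₂² − 3 = 3.30394 − 3 ≈ 0.304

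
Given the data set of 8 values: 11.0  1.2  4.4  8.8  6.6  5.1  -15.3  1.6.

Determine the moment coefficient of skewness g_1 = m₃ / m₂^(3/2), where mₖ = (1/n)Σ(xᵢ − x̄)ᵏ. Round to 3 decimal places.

x̄ = (11.0 + 1.2 + 4.4 + 8.8 + 6.6 + 5.1 - 15.3 + 1.6) / 8 = 2.9250
deviations (xᵢ − x̄): 8.0750, -1.7250, 1.4750, 5.8750, 3.6750, 2.1750, -18.2250, -1.3250
Σ(xᵢ − x̄)² = 457.0150 ⇒ m₂ = 457.0150/8 = 57.12688
Σ(xᵢ − x̄)³ = -5268.4583 ⇒ m₃ = -5268.4583/8 = -658.55728
m₂^(3/2) = 57.12688^(1.5) = 431.77819
g_1 = m₃ / m₂^(3/2) = -658.55728 / 431.77819 ≈ -1.525

-1.525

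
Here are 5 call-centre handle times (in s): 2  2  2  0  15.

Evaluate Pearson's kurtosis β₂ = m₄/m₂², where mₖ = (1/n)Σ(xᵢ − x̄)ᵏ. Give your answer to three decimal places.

x̄ = 4.2000
Σ(xᵢ − x̄)² = 148.8000 ⇒ m₂ = 29.76000
Σ(xᵢ − x̄)⁴ = 13986.3360 ⇒ m₄ = 2797.26720
m₂² = 885.65760
β₂ = m₄/m₂² = 2797.26720 / 885.65760 ≈ 3.158

3.158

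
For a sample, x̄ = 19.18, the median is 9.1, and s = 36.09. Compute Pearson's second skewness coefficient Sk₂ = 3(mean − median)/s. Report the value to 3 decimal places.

Sk₂ = 3(19.18 − 9.1) / 36.09 = 3 × 10.0800 / 36.09
    = 30.2400 / 36.09 ≈ 0.838

0.838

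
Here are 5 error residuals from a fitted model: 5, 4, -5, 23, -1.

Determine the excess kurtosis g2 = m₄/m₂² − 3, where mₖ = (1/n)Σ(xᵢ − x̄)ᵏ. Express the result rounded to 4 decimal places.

-0.3464

x̄ = 5.2000
Σ(xᵢ − x̄)² = 460.8000 ⇒ m₂ = 92.16000
Σ(xᵢ − x̄)⁴ = 112691.6160 ⇒ m₄ = 22538.32320
m₂² = 8493.46560
g2 = m₄/m₂² − 3 = 2.65361 − 3 ≈ -0.3464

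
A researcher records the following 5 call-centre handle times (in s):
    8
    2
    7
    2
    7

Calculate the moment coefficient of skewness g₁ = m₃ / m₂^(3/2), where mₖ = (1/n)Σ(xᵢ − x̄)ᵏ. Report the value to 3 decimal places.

-0.348

x̄ = (8 + 2 + 7 + 2 + 7) / 5 = 5.2000
deviations (xᵢ − x̄): 2.8000, -3.2000, 1.8000, -3.2000, 1.8000
Σ(xᵢ − x̄)² = 34.8000 ⇒ m₂ = 34.8000/5 = 6.96000
Σ(xᵢ − x̄)³ = -31.9200 ⇒ m₃ = -31.9200/5 = -6.38400
m₂^(3/2) = 6.96000^(1.5) = 18.36174
g₁ = m₃ / m₂^(3/2) = -6.38400 / 18.36174 ≈ -0.348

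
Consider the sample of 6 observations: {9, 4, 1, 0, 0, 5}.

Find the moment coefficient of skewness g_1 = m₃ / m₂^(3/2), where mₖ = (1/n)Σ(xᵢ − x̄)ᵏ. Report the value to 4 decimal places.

0.6470

x̄ = (9 + 4 + 1 + 0 + 0 + 5) / 6 = 3.1667
deviations (xᵢ − x̄): 5.8333, 0.8333, -2.1667, -3.1667, -3.1667, 1.8333
Σ(xᵢ − x̄)² = 62.8333 ⇒ m₂ = 62.8333/6 = 10.47222
Σ(xᵢ − x̄)³ = 131.5556 ⇒ m₃ = 131.5556/6 = 21.92593
m₂^(3/2) = 10.47222^(1.5) = 33.88896
g_1 = m₃ / m₂^(3/2) = 21.92593 / 33.88896 ≈ 0.6470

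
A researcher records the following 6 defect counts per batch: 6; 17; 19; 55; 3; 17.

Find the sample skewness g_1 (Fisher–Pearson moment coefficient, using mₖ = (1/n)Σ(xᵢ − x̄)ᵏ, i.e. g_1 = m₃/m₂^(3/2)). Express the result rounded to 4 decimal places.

x̄ = (6 + 17 + 19 + 55 + 3 + 17) / 6 = 19.5000
deviations (xᵢ − x̄): -13.5000, -2.5000, -0.5000, 35.5000, -16.5000, -2.5000
Σ(xᵢ − x̄)² = 1727.5000 ⇒ m₂ = 1727.5000/6 = 287.91667
Σ(xᵢ − x̄)³ = 37755.0000 ⇒ m₃ = 37755.0000/6 = 6292.50000
m₂^(3/2) = 287.91667^(1.5) = 4885.40090
g_1 = m₃ / m₂^(3/2) = 6292.50000 / 4885.40090 ≈ 1.2880

1.2880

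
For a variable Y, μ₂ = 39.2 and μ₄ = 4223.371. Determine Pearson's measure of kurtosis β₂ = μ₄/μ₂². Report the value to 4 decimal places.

2.7484

μ₂² = 39.2² = 1536.64000
μ₄/μ₂² = 4223.371 / 1536.64000 = 2.74845
β₂ ≈ 2.7484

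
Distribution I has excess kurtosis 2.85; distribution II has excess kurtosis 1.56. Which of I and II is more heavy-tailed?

I

Higher excess kurtosis ⇒ heavier tails relative to the normal distribution.
2.85 vs 1.56: the larger is 2.85, so I has heavier tails.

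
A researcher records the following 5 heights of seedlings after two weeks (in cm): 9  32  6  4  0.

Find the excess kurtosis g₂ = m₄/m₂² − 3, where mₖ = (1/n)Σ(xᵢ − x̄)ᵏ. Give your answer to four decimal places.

-0.0597

x̄ = 10.2000
Σ(xᵢ − x̄)² = 636.8000 ⇒ m₂ = 127.36000
Σ(xᵢ − x̄)⁴ = 238468.2560 ⇒ m₄ = 47693.65120
m₂² = 16220.56960
g₂ = m₄/m₂² − 3 = 2.94032 − 3 ≈ -0.0597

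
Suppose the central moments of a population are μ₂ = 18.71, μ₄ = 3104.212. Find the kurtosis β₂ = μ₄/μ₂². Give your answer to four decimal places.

μ₂² = 18.71² = 350.06410
μ₄/μ₂² = 3104.212 / 350.06410 = 8.86755
β₂ ≈ 8.8676

8.8676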